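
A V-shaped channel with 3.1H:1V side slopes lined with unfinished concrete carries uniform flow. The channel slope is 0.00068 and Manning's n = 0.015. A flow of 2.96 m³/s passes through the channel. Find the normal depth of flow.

Manning's equation rearranged: A R^(2/3) = nQ / (1·√S) = 0.015 × 2.96 / (√0.00068) = 1.703.
At y = 1.16 m: A R^(2/3) = 2.807 — too large.
At y = 0.79 m: A R^(2/3) = 1.008 — too small.
At y = 0.962 m: A R^(2/3) = 1.704 — close enough.

y_n = 0.962 m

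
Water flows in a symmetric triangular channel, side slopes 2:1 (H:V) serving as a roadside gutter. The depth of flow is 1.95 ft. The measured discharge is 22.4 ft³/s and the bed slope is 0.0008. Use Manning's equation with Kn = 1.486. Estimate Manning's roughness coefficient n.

n = 0.013

For a triangular section with side slope z = 2: A = zy² = 2×1.95² = 7.605 ft²; P = 2y√(1+z²) = 2×1.95×2.236 = 8.721 ft.
Hydraulic radius R = A/P = 7.605/8.721 = 0.8721 ft.
Rearranging Manning's equation: n = (1.486/Q) A R^(2/3) S^(1/2) = (1.486/22.4) × 7.605 × 0.8721^(2/3) × √0.0008 = 0.013.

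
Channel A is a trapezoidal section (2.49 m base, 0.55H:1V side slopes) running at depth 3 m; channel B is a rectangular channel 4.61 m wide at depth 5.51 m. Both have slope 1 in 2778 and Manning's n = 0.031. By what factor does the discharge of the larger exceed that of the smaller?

Channel A: With bottom width b = 2.49 m and side slope z = 0.55: A = (b + zy)y = (2.49 + 0.55×3)×3 = 12.42 m²; P = b + 2y√(1+z²) = 2.49 + 2×3×1.141 = 9.338 m. Hydraulic radius R = A/P = 12.42/9.338 = 1.33 m. Q_A = (1/0.031)·12.42·1.33^(2/3)·√0.00036 = 9.194 m³/s.
Channel B: Flow area A = b·y = 4.61 × 5.51 = 25.4 m². Wetted perimeter P = b + 2y = 4.61 + 2×5.51 = 15.63 m. Hydraulic radius R = A/P = 25.4/15.63 = 1.625 m. Q_B = (1/0.031)·25.4·1.625^(2/3)·√0.00036 = 21.49 m³/s.
The larger discharge is 21.49 m³/s and the smaller is 9.194 m³/s; the ratio is 2.34.

2.34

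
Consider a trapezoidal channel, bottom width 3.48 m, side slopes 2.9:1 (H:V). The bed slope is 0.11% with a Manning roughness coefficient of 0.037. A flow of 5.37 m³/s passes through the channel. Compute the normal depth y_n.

Manning's equation rearranged: A R^(2/3) = nQ / (1·√S) = 0.037 × 5.37 / (√0.0011) = 5.991.
Trying y = 1.23 m: A R^(2/3) = 7.383 — over.
Trying y = 0.904 m: A R^(2/3) = 3.972 — short.
Trying y = 1.11 m: A R^(2/3) = 5.988 — close enough.

y_n = 1.11 m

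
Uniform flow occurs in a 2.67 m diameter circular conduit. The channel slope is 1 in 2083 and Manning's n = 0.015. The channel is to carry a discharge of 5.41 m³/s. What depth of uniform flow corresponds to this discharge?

y_n = 1.92 m

Manning's equation rearranged: A R^(2/3) = nQ / (1·√S) = 0.015 × 5.41 / (√0.0004801) = 3.704.
Trying y = 2.45 m: A R^(2/3) = 4.587 — over.
Trying y = 1.92 m: A R^(2/3) = 3.706 — matches.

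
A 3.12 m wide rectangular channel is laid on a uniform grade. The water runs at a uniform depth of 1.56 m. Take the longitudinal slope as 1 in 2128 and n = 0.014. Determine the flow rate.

Flow area A = b·y = 3.12 × 1.56 = 4.867 m². Wetted perimeter P = b + 2y = 3.12 + 2×1.56 = 6.24 m.
Hydraulic radius R = A/P = 4.867/6.24 = 0.78 m.
Manning's equation: Q = (1/n) A R^(2/3) S^(1/2) = (1/0.014) × 4.867 × 0.78^(2/3) × 0.0004699^(1/2) = 6.39 m³/s.

Q = 6.39 m³/s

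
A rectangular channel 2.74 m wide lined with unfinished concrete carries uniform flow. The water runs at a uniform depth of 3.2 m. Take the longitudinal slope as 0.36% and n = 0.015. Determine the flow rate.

Flow area A = b·y = 2.74 × 3.2 = 8.768 m². Wetted perimeter P = b + 2y = 2.74 + 2×3.2 = 9.14 m.
Hydraulic radius R = A/P = 8.768/9.14 = 0.9593 m.
Manning's equation: Q = (1/n) A R^(2/3) S^(1/2) = (1/0.015) × 8.768 × 0.9593^(2/3) × 0.0036^(1/2) = 34.1 m³/s.

Q = 34.1 m³/s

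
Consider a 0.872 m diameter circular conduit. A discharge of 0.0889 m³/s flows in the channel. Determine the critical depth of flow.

At critical depth, Q² T / (g A³) = 1, i.e. A³/T = Q²/g = 0.0889²/9.81 = 0.0008056.
Trying y = 0.193 m: A³/T = 0.00131 — high.
Trying y = 0.147 m: A³/T = 0.0004506 — low.
Trying y = 0.17 m: A³/T = 0.0007973 — close enough.

y_c = 0.17 m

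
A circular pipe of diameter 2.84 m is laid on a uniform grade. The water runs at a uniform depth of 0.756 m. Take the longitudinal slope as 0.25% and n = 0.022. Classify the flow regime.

For a circular section of diameter D = 2.84 m at depth y = 0.756 m, the central angle is θ = 2 arccos(1 − 2y/D) = 2.168 rad. Then A = (D²/8)(θ − sin θ) = 1.353 m² and P = Dθ/2 = 3.079 m.
Hydraulic radius R = A/P = 1.353/3.079 = 0.4393 m.
V = (1/n) R^(2/3) √S = (1/0.022) × 0.4393^(2/3) × √0.0025 = 1.313 m/s. Hydraulic depth D_h = A/T = 1.353/2.51 = 0.5389 m.
Froude number Fr = V/√(g·D_h) = 1.313/√(9.81×0.5389) = 0.571, which is less than 1, so the flow is subcritical.

subcritical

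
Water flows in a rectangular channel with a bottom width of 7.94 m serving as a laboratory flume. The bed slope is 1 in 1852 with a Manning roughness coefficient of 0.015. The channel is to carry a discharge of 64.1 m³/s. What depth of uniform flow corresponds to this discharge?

y_n = 3.46 m

Manning's equation rearranged: A R^(2/3) = nQ / (1·√S) = 0.015 × 64.1 / (√0.00054) = 41.38.
Trying y = 4.4 m: A R^(2/3) = 57.05 — too large.
Trying y = 3.46 m: A R^(2/3) = 41.38 — ≈ 41.38.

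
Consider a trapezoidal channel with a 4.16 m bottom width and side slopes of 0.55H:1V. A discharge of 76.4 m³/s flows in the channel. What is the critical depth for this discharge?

At critical depth, Q² T / (g A³) = 1, i.e. A³/T = Q²/g = 76.4²/9.81 = 595.
At y = 3.56 m: A³/T = 1279 — high.
At y = 2.04 m: A³/T = 195.4 — low.
At y = 2.85 m: A³/T = 596.2 — ≈ 595.

y_c = 2.85 m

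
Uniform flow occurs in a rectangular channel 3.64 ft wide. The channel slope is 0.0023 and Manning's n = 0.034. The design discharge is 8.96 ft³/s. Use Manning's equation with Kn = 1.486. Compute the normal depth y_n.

y_n = 1.38 ft

Manning's equation rearranged: A R^(2/3) = nQ / (1.486·√S) = 0.034 × 8.96 / (1.486 × √0.0023) = 4.275.
At y = 1.72 ft: A R^(2/3) = 5.768 — high.
At y = 1.38 ft: A R^(2/3) = 4.274 — matches.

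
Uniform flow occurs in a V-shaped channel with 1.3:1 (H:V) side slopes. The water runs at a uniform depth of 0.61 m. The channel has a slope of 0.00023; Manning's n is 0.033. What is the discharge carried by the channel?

Q = 0.0863 m³/s

For a triangular section with side slope z = 1.3: A = zy² = 1.3×0.61² = 0.4837 m²; P = 2y√(1+z²) = 2×0.61×1.64 = 2.001 m.
Hydraulic radius R = A/P = 0.4837/2.001 = 0.2418 m.
Manning's equation: Q = (1/n) A R^(2/3) S^(1/2) = (1/0.033) × 0.4837 × 0.2418^(2/3) × 0.00023^(1/2) = 0.0863 m³/s.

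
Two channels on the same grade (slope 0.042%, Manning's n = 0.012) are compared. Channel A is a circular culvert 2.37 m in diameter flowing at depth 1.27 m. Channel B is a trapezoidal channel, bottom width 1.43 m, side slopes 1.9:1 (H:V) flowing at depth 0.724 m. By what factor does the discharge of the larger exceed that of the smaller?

Channel A: For a circular section of diameter D = 2.37 m at depth y = 1.27 m, the central angle is θ = 2 arccos(1 − 2y/D) = 3.285 rad. Then A = (D²/8)(θ − sin θ) = 2.407 m² and P = Dθ/2 = 3.893 m. Hydraulic radius R = A/P = 2.407/3.893 = 0.6183 m. Q_A = (1/0.012)·2.407·0.6183^(2/3)·√0.00042 = 2.984 m³/s.
Channel B: With bottom width b = 1.43 m and side slope z = 1.9: A = (b + zy)y = (1.43 + 1.9×0.724)×0.724 = 2.031 m²; P = b + 2y√(1+z²) = 1.43 + 2×0.724×2.147 = 4.539 m. Hydraulic radius R = A/P = 2.031/4.539 = 0.4475 m. Q_B = (1/0.012)·2.031·0.4475^(2/3)·√0.00042 = 2.03 m³/s.
The larger discharge is 2.984 m³/s and the smaller is 2.03 m³/s; the ratio is 1.47.

1.47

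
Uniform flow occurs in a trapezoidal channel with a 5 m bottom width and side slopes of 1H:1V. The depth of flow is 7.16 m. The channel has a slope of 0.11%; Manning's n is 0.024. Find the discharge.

Q = 275 m³/s

With bottom width b = 5 m and side slope z = 1: A = (b + zy)y = (5 + 1×7.16)×7.16 = 87.07 m²; P = b + 2y√(1+z²) = 5 + 2×7.16×1.414 = 25.25 m.
Hydraulic radius R = A/P = 87.07/25.25 = 3.448 m.
Manning's equation: Q = (1/n) A R^(2/3) S^(1/2) = (1/0.024) × 87.07 × 3.448^(2/3) × 0.0011^(1/2) = 275 m³/s.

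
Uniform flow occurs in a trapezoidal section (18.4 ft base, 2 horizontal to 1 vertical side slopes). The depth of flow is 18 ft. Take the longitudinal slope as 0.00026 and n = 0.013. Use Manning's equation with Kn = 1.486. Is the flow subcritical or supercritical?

subcritical

With bottom width b = 18.4 ft and side slope z = 2: A = (b + zy)y = (18.4 + 2×18)×18 = 979.2 ft²; P = b + 2y√(1+z²) = 18.4 + 2×18×2.236 = 98.9 ft.
Hydraulic radius R = A/P = 979.2/98.9 = 9.901 ft.
V = (1.486/n) R^(2/3) √S = (1.486/0.013) × 9.901^(2/3) × √0.00026 = 8.499 ft/s. Hydraulic depth D_h = A/T = 979.2/90.4 = 10.83 ft.
Froude number Fr = V/√(g·D_h) = 8.499/√(32.2×10.83) = 0.455, which is less than 1, so the flow is subcritical.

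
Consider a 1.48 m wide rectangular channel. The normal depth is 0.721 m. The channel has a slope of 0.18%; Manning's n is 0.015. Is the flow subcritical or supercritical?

subcritical

Flow area A = b·y = 1.48 × 0.721 = 1.067 m². Wetted perimeter P = b + 2y = 1.48 + 2×0.721 = 2.922 m.
Hydraulic radius R = A/P = 1.067/2.922 = 0.3652 m.
V = (1/n) R^(2/3) √S = (1/0.015) × 0.3652^(2/3) × √0.0018 = 1.445 m/s. Hydraulic depth D_h = A/T = 1.067/1.48 = 0.721 m.
Froude number Fr = V/√(g·D_h) = 1.445/√(9.81×0.721) = 0.543, which is less than 1, so the flow is subcritical.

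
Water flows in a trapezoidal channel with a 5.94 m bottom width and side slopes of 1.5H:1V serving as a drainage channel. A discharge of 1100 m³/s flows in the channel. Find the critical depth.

At critical depth, Q² T / (g A³) = 1, i.e. A³/T = Q²/g = 1100²/9.81 = 123300.
At y = 9.4 m: A³/T = 195800 — too large.
At y = 5.73 m: A³/T = 24980 — too small.
At y = 8.43 m: A³/T = 123100 — ≈ 123300.

y_c = 8.43 m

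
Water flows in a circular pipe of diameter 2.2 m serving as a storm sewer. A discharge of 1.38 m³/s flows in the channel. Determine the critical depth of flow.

At critical depth, Q² T / (g A³) = 1, i.e. A³/T = Q²/g = 1.38²/9.81 = 0.1941.
Trying y = 0.598 m: A³/T = 0.2984 — over.
Trying y = 0.536 m: A³/T = 0.1948 — ≈ 0.1941.

y_c = 0.536 m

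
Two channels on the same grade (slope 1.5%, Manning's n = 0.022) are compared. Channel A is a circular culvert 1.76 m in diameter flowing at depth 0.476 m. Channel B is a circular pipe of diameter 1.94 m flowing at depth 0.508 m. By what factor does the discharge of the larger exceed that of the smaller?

Channel A: For a circular section of diameter D = 1.76 m at depth y = 0.476 m, the central angle is θ = 2 arccos(1 − 2y/D) = 2.188 rad. Then A = (D²/8)(θ − sin θ) = 0.5312 m² and P = Dθ/2 = 1.925 m. Hydraulic radius R = A/P = 0.5312/1.925 = 0.2759 m. Q_A = (1/0.022)·0.5312·0.2759^(2/3)·√0.015 = 1.253 m³/s.
Channel B: For a circular section of diameter D = 1.94 m at depth y = 0.508 m, the central angle is θ = 2 arccos(1 − 2y/D) = 2.149 rad. Then A = (D²/8)(θ − sin θ) = 0.6168 m² and P = Dθ/2 = 2.084 m. Hydraulic radius R = A/P = 0.6168/2.084 = 0.2959 m. Q_B = (1/0.022)·0.6168·0.2959^(2/3)·√0.015 = 1.525 m³/s.
The larger discharge is 1.525 m³/s and the smaller is 1.253 m³/s; the ratio is 1.22.

1.22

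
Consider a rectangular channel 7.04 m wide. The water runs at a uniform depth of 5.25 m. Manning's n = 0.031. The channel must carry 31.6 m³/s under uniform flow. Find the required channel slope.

Flow area A = b·y = 7.04 × 5.25 = 36.96 m². Wetted perimeter P = b + 2y = 7.04 + 2×5.25 = 17.54 m.
Hydraulic radius R = A/P = 36.96/17.54 = 2.107 m.
From Manning's equation, S = [nQ / (1 A R^(2/3))]² = [0.031 × 31.6 / (1 × 36.96 × 2.107^(2/3))]² = 0.00026.

S = 0.00026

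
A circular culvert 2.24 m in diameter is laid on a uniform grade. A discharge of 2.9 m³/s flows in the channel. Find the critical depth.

At critical depth, Q² T / (g A³) = 1, i.e. A³/T = Q²/g = 2.9²/9.81 = 0.8573.
Trying y = 0.642 m: A³/T = 0.4011 — too small.
Trying y = 0.999 m: A³/T = 2.206 — too large.
Trying y = 0.781 m: A³/T = 0.8564 — close enough.

y_c = 0.781 m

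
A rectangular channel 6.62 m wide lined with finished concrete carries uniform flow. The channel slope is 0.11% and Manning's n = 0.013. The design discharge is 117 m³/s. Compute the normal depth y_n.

Manning's equation rearranged: A R^(2/3) = nQ / (1·√S) = 0.013 × 117 / (√0.0011) = 45.86.
Try y = 5.36 m: A R^(2/3) = 57.19 — over.
Try y = 3.93 m: A R^(2/3) = 38.45 — short.
Try y = 4.5 m: A R^(2/3) = 45.81 — ≈ 45.86.

y_n = 4.5 m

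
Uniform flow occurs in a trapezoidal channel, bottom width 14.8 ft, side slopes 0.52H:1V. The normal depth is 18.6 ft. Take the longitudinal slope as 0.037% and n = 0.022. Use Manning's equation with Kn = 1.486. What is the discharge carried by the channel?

Q = 2370 ft³/s

With bottom width b = 14.8 ft and side slope z = 0.52: A = (b + zy)y = (14.8 + 0.52×18.6)×18.6 = 455.2 ft²; P = b + 2y√(1+z²) = 14.8 + 2×18.6×1.127 = 56.73 ft.
Hydraulic radius R = A/P = 455.2/56.73 = 8.024 ft.
Manning's equation: Q = (1.486/n) A R^(2/3) S^(1/2) = (1.486/0.022) × 455.2 × 8.024^(2/3) × 0.00037^(1/2) = 2370 ft³/s.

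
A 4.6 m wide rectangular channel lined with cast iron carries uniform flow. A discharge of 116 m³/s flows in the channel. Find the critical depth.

y_c = 4.02 m

For a rectangular channel, critical depth y_c = (q²/g)^(1/3) where q = Q/b = 116/4.6 = 25.22 m²/s.
So y_c = (25.22²/9.81)^(1/3) = 4.02 m.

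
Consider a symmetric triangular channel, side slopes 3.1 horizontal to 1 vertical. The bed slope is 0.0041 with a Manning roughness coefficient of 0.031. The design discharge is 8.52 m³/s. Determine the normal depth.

y_n = 1.34 m

Manning's equation rearranged: A R^(2/3) = nQ / (1·√S) = 0.031 × 8.52 / (√0.0041) = 4.125.
Trying y = 1.16 m: A R^(2/3) = 2.807 — low.
Trying y = 1.71 m: A R^(2/3) = 7.901 — high.
Trying y = 1.34 m: A R^(2/3) = 4.124 — ≈ 4.125.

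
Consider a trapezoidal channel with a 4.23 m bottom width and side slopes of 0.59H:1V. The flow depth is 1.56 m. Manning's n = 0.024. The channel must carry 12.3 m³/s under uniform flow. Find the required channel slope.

S = 0.00131

With bottom width b = 4.23 m and side slope z = 0.59: A = (b + zy)y = (4.23 + 0.59×1.56)×1.56 = 8.035 m²; P = b + 2y√(1+z²) = 4.23 + 2×1.56×1.161 = 7.853 m.
Hydraulic radius R = A/P = 8.035/7.853 = 1.023 m.
From Manning's equation, S = [nQ / (1 A R^(2/3))]² = [0.024 × 12.3 / (1 × 8.035 × 1.023^(2/3))]² = 0.00131.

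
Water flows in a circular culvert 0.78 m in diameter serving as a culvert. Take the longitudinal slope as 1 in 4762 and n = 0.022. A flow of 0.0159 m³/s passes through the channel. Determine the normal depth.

y_n = 0.204 m

Manning's equation rearranged: A R^(2/3) = nQ / (1·√S) = 0.022 × 0.0159 / (√0.00021) = 0.02414.
Trying y = 0.234 m: A R^(2/3) = 0.03147 — too large.
Trying y = 0.171 m: A R^(2/3) = 0.01693 — too small.
Trying y = 0.204 m: A R^(2/3) = 0.02406 — close enough.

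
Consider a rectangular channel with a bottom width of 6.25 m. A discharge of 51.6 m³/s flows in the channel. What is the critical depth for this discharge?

For a rectangular channel, critical depth y_c = (q²/g)^(1/3) where q = Q/b = 51.6/6.25 = 8.256 m²/s.
So y_c = (8.256²/9.81)^(1/3) = 1.91 m.

y_c = 1.91 m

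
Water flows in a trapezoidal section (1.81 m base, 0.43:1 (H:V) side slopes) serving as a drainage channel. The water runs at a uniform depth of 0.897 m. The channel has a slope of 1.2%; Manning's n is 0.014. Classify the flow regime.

With bottom width b = 1.81 m and side slope z = 0.43: A = (b + zy)y = (1.81 + 0.43×0.897)×0.897 = 1.97 m²; P = b + 2y√(1+z²) = 1.81 + 2×0.897×1.089 = 3.763 m.
Hydraulic radius R = A/P = 1.97/3.763 = 0.5234 m.
V = (1/n) R^(2/3) √S = (1/0.014) × 0.5234^(2/3) × √0.012 = 5.082 m/s. Hydraulic depth D_h = A/T = 1.97/2.581 = 0.763 m.
Froude number Fr = V/√(g·D_h) = 5.082/√(9.81×0.763) = 1.86, which is greater than 1, so the flow is supercritical.

supercritical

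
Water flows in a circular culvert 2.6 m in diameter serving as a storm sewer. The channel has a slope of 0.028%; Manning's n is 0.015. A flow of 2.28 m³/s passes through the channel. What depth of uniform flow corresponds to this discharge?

y_n = 1.32 m

Manning's equation rearranged: A R^(2/3) = nQ / (1·√S) = 0.015 × 2.28 / (√0.00028) = 2.044.
Try y = 1.17 m: A R^(2/3) = 1.659 — short.
Try y = 1.44 m: A R^(2/3) = 2.36 — over.
Try y = 1.32 m: A R^(2/3) = 2.044 — ≈ 2.044.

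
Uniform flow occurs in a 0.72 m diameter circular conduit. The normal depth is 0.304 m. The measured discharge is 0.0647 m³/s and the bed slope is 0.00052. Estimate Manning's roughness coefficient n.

n = 0.017

For a circular section of diameter D = 0.72 m at depth y = 0.304 m, the central angle is θ = 2 arccos(1 − 2y/D) = 2.829 rad. Then A = (D²/8)(θ − sin θ) = 0.1634 m² and P = Dθ/2 = 1.019 m.
Hydraulic radius R = A/P = 0.1634/1.019 = 0.1604 m.
Rearranging Manning's equation: n = (1/Q) A R^(2/3) S^(1/2) = (1/0.0647) × 0.1634 × 0.1604^(2/3) × √0.00052 = 0.017.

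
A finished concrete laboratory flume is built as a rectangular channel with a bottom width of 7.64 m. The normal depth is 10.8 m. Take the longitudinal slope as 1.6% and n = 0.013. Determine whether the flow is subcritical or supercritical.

Flow area A = b·y = 7.64 × 10.8 = 82.51 m². Wetted perimeter P = b + 2y = 7.64 + 2×10.8 = 29.24 m.
Hydraulic radius R = A/P = 82.51/29.24 = 2.822 m.
V = (1/n) R^(2/3) √S = (1/0.013) × 2.822^(2/3) × √0.016 = 19.43 m/s. Hydraulic depth D_h = A/T = 82.51/7.64 = 10.8 m.
Froude number Fr = V/√(g·D_h) = 19.43/√(9.81×10.8) = 1.89, which is greater than 1, so the flow is supercritical.

supercritical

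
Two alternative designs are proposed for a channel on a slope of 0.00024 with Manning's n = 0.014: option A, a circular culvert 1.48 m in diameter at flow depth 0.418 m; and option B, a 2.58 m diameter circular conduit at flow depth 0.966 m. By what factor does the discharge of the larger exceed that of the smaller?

Channel A: For a circular section of diameter D = 1.48 m at depth y = 0.418 m, the central angle is θ = 2 arccos(1 − 2y/D) = 2.241 rad. Then A = (D²/8)(θ − sin θ) = 0.3991 m² and P = Dθ/2 = 1.658 m. Hydraulic radius R = A/P = 0.3991/1.658 = 0.2406 m. Q_A = (1/0.014)·0.3991·0.2406^(2/3)·√0.00024 = 0.1709 m³/s.
Channel B: For a circular section of diameter D = 2.58 m at depth y = 0.966 m, the central angle is θ = 2 arccos(1 − 2y/D) = 2.634 rad. Then A = (D²/8)(θ − sin θ) = 1.787 m² and P = Dθ/2 = 3.398 m. Hydraulic radius R = A/P = 1.787/3.398 = 0.5259 m. Q_B = (1/0.014)·1.787·0.5259^(2/3)·√0.00024 = 1.288 m³/s.
The larger discharge is 1.288 m³/s and the smaller is 0.1709 m³/s; the ratio is 7.54.

7.54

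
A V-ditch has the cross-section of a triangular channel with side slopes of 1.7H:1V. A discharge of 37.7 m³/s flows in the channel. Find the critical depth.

y_c = 2.51 m

At critical depth, Q² T / (g A³) = 1, i.e. A³/T = Q²/g = 37.7²/9.81 = 144.9.
Trying y = 2.83 m: A³/T = 262.3 — too large.
Trying y = 2.01 m: A³/T = 47.41 — too small.
Trying y = 2.51 m: A³/T = 144 — matches.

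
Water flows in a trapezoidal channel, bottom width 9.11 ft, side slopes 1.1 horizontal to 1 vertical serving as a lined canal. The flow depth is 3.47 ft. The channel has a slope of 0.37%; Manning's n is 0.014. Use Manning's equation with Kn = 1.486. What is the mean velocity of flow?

V = 11.3 ft/s

With bottom width b = 9.11 ft and side slope z = 1.1: A = (b + zy)y = (9.11 + 1.1×3.47)×3.47 = 44.86 ft²; P = b + 2y√(1+z²) = 9.11 + 2×3.47×1.487 = 19.43 ft.
Hydraulic radius R = A/P = 44.86/19.43 = 2.309 ft.
From Manning's equation, V = (1.486/n) R^(2/3) S^(1/2) = (1.486/0.014) × 2.309^(2/3) × 0.0037^(1/2) = 11.3 ft/s.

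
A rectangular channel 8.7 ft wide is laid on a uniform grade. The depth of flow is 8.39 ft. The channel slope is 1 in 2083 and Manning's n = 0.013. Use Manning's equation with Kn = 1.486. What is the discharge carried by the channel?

Flow area A = b·y = 8.7 × 8.39 = 72.99 ft². Wetted perimeter P = b + 2y = 8.7 + 2×8.39 = 25.48 ft.
Hydraulic radius R = A/P = 72.99/25.48 = 2.865 ft.
Manning's equation: Q = (1.486/n) A R^(2/3) S^(1/2) = (1.486/0.013) × 72.99 × 2.865^(2/3) × 0.0004801^(1/2) = 369 ft³/s.

Q = 369 ft³/s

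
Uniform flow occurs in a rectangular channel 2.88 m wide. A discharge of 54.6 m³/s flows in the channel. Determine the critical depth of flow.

y_c = 3.32 m

For a rectangular channel, critical depth y_c = (q²/g)^(1/3) where q = Q/b = 54.6/2.88 = 18.96 m²/s.
So y_c = (18.96²/9.81)^(1/3) = 3.32 m.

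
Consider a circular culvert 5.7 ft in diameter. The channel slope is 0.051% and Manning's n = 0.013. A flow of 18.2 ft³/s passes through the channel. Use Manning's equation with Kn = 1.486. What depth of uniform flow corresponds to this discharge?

Manning's equation rearranged: A R^(2/3) = nQ / (1.486·√S) = 0.013 × 18.2 / (1.486 × √0.00051) = 7.05.
Trying y = 2.01 ft: A R^(2/3) = 8.617 — too large.
Trying y = 1.34 ft: A R^(2/3) = 3.917 — too small.
Trying y = 1.81 ft: A R^(2/3) = 7.061 — matches.

y_n = 1.81 ft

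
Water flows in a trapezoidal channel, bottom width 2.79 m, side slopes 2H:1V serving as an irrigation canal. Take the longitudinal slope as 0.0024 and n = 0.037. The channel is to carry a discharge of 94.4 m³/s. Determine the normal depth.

y_n = 4.02 m

Manning's equation rearranged: A R^(2/3) = nQ / (1·√S) = 0.037 × 94.4 / (√0.0024) = 71.3.
At y = 4.65 m: A R^(2/3) = 100.3 — high.
At y = 3.24 m: A R^(2/3) = 43.42 — low.
At y = 4.02 m: A R^(2/3) = 71.31 — ≈ 71.3.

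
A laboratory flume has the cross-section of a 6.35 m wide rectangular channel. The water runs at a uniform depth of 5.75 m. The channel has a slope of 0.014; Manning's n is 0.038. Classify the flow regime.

Flow area A = b·y = 6.35 × 5.75 = 36.51 m². Wetted perimeter P = b + 2y = 6.35 + 2×5.75 = 17.85 m.
Hydraulic radius R = A/P = 36.51/17.85 = 2.046 m.
V = (1/n) R^(2/3) √S = (1/0.038) × 2.046^(2/3) × √0.014 = 5.017 m/s. Hydraulic depth D_h = A/T = 36.51/6.35 = 5.75 m.
Froude number Fr = V/√(g·D_h) = 5.017/√(9.81×5.75) = 0.668, which is less than 1, so the flow is subcritical.

subcritical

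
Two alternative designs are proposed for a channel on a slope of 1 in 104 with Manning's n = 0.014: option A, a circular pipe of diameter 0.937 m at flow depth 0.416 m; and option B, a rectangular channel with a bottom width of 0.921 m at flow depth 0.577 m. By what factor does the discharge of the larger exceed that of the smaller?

Channel A: For a circular section of diameter D = 0.937 m at depth y = 0.416 m, the central angle is θ = 2 arccos(1 − 2y/D) = 2.917 rad. Then A = (D²/8)(θ − sin θ) = 0.2957 m² and P = Dθ/2 = 1.367 m. Hydraulic radius R = A/P = 0.2957/1.367 = 0.2164 m. Q_A = (1/0.014)·0.2957·0.2164^(2/3)·√0.009615 = 0.7464 m³/s.
Channel B: Flow area A = b·y = 0.921 × 0.577 = 0.5314 m². Wetted perimeter P = b + 2y = 0.921 + 2×0.577 = 2.075 m. Hydraulic radius R = A/P = 0.5314/2.075 = 0.2561 m. Q_B = (1/0.014)·0.5314·0.2561^(2/3)·√0.009615 = 1.501 m³/s.
The larger discharge is 1.501 m³/s and the smaller is 0.7464 m³/s; the ratio is 2.01.

2.01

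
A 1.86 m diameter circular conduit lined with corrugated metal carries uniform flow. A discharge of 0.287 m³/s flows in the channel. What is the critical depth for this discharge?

At critical depth, Q² T / (g A³) = 1, i.e. A³/T = Q²/g = 0.287²/9.81 = 0.008396.
At y = 0.209 m: A³/T = 0.004019 — too small.
At y = 0.287 m: A³/T = 0.01405 — too large.
At y = 0.252 m: A³/T = 0.008415 — ≈ 0.008396.

y_c = 0.252 m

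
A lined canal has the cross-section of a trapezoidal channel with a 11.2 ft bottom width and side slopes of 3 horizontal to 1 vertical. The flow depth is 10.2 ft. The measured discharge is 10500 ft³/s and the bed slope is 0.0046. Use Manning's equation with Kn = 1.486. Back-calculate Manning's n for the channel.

With bottom width b = 11.2 ft and side slope z = 3: A = (b + zy)y = (11.2 + 3×10.2)×10.2 = 426.4 ft²; P = b + 2y√(1+z²) = 11.2 + 2×10.2×3.162 = 75.71 ft.
Hydraulic radius R = A/P = 426.4/75.71 = 5.631 ft.
Rearranging Manning's equation: n = (1.486/Q) A R^(2/3) S^(1/2) = (1.486/10500) × 426.4 × 5.631^(2/3) × √0.0046 = 0.013.

n = 0.013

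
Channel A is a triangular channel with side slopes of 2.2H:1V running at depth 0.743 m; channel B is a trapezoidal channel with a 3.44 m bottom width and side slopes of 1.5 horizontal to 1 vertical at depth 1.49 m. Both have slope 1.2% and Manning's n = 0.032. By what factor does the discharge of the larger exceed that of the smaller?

Channel A: For a triangular section with side slope z = 2.2: A = zy² = 2.2×0.743² = 1.215 m²; P = 2y√(1+z²) = 2×0.743×2.417 = 3.591 m. Hydraulic radius R = A/P = 1.215/3.591 = 0.3382 m. Q_A = (1/0.032)·1.215·0.3382^(2/3)·√0.012 = 2.018 m³/s.
Channel B: With bottom width b = 3.44 m and side slope z = 1.5: A = (b + zy)y = (3.44 + 1.5×1.49)×1.49 = 8.456 m²; P = b + 2y√(1+z²) = 3.44 + 2×1.49×1.803 = 8.812 m. Hydraulic radius R = A/P = 8.456/8.812 = 0.9595 m. Q_B = (1/0.032)·8.456·0.9595^(2/3)·√0.012 = 28.16 m³/s.
The larger discharge is 28.16 m³/s and the smaller is 2.018 m³/s; the ratio is 14.

14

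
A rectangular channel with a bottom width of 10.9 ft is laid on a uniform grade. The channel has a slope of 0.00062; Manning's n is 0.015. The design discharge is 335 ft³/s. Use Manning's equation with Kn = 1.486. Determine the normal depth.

y_n = 6.14 ft

Manning's equation rearranged: A R^(2/3) = nQ / (1.486·√S) = 0.015 × 335 / (1.486 × √0.00062) = 135.8.
Try y = 7.75 ft: A R^(2/3) = 183.4 — over.
Try y = 4.35 ft: A R^(2/3) = 85.45 — short.
Try y = 6.14 ft: A R^(2/3) = 135.7 — matches.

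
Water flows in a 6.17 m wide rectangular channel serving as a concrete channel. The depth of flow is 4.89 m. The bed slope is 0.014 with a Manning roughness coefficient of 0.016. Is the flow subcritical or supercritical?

Flow area A = b·y = 6.17 × 4.89 = 30.17 m². Wetted perimeter P = b + 2y = 6.17 + 2×4.89 = 15.95 m.
Hydraulic radius R = A/P = 30.17/15.95 = 1.892 m.
V = (1/n) R^(2/3) √S = (1/0.016) × 1.892^(2/3) × √0.014 = 11.31 m/s. Hydraulic depth D_h = A/T = 30.17/6.17 = 4.89 m.
Froude number Fr = V/√(g·D_h) = 11.31/√(9.81×4.89) = 1.63, which is greater than 1, so the flow is supercritical.

supercritical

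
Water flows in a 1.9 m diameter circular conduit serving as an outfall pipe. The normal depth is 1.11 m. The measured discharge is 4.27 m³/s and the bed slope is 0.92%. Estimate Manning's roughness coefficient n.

n = 0.025

For a circular section of diameter D = 1.9 m at depth y = 1.11 m, the central angle is θ = 2 arccos(1 − 2y/D) = 3.48 rad. Then A = (D²/8)(θ − sin θ) = 1.72 m² and P = Dθ/2 = 3.306 m.
Hydraulic radius R = A/P = 1.72/3.306 = 0.5203 m.
Rearranging Manning's equation: n = (1/Q) A R^(2/3) S^(1/2) = (1/4.27) × 1.72 × 0.5203^(2/3) × √0.0092 = 0.025.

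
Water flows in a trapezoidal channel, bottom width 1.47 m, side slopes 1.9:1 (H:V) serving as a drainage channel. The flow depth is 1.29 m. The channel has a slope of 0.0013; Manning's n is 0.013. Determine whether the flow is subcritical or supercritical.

subcritical

With bottom width b = 1.47 m and side slope z = 1.9: A = (b + zy)y = (1.47 + 1.9×1.29)×1.29 = 5.058 m²; P = b + 2y√(1+z²) = 1.47 + 2×1.29×2.147 = 7.009 m.
Hydraulic radius R = A/P = 5.058/7.009 = 0.7216 m.
V = (1/n) R^(2/3) √S = (1/0.013) × 0.7216^(2/3) × √0.0013 = 2.231 m/s. Hydraulic depth D_h = A/T = 5.058/6.372 = 0.7938 m.
Froude number Fr = V/√(g·D_h) = 2.231/√(9.81×0.7938) = 0.8, which is less than 1, so the flow is subcritical.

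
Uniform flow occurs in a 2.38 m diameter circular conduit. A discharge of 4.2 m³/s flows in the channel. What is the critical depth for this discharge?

y_c = 0.93 m

At critical depth, Q² T / (g A³) = 1, i.e. A³/T = Q²/g = 4.2²/9.81 = 1.798.
Try y = 0.705 m: A³/T = 0.6173 — too small.
Try y = 0.93 m: A³/T = 1.799 — ≈ 1.798.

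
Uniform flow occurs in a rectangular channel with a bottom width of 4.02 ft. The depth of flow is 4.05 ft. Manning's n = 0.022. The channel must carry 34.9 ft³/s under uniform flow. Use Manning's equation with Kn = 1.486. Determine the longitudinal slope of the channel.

Flow area A = b·y = 4.02 × 4.05 = 16.28 ft². Wetted perimeter P = b + 2y = 4.02 + 2×4.05 = 12.12 ft.
Hydraulic radius R = A/P = 16.28/12.12 = 1.343 ft.
From Manning's equation, S = [nQ / (1.486 A R^(2/3))]² = [0.022 × 34.9 / (1.486 × 16.28 × 1.343^(2/3))]² = 0.00068.

S = 0.00068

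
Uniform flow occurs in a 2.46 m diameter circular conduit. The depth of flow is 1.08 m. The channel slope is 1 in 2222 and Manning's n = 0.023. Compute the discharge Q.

Q = 1.26 m³/s

For a circular section of diameter D = 2.46 m at depth y = 1.08 m, the central angle is θ = 2 arccos(1 − 2y/D) = 2.897 rad. Then A = (D²/8)(θ − sin θ) = 2.008 m² and P = Dθ/2 = 3.563 m.
Hydraulic radius R = A/P = 2.008/3.563 = 0.5636 m.
Manning's equation: Q = (1/n) A R^(2/3) S^(1/2) = (1/0.023) × 2.008 × 0.5636^(2/3) × 0.00045^(1/2) = 1.26 m³/s.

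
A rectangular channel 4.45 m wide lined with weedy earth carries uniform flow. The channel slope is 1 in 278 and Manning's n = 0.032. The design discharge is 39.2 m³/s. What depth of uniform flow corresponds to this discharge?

y_n = 3.76 m

Manning's equation rearranged: A R^(2/3) = nQ / (1·√S) = 0.032 × 39.2 / (√0.003597) = 20.92.
Trying y = 3.04 m: A R^(2/3) = 15.99 — too small.
Trying y = 4.35 m: A R^(2/3) = 25.05 — too large.
Trying y = 3.76 m: A R^(2/3) = 20.92 — matches.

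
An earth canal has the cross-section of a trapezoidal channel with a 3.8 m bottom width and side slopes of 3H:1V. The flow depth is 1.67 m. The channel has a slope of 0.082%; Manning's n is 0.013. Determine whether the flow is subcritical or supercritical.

With bottom width b = 3.8 m and side slope z = 3: A = (b + zy)y = (3.8 + 3×1.67)×1.67 = 14.71 m²; P = b + 2y√(1+z²) = 3.8 + 2×1.67×3.162 = 14.36 m.
Hydraulic radius R = A/P = 14.71/14.36 = 1.024 m.
V = (1/n) R^(2/3) √S = (1/0.013) × 1.024^(2/3) × √0.00082 = 2.238 m/s. Hydraulic depth D_h = A/T = 14.71/13.82 = 1.065 m.
Froude number Fr = V/√(g·D_h) = 2.238/√(9.81×1.065) = 0.693, which is less than 1, so the flow is subcritical.

subcritical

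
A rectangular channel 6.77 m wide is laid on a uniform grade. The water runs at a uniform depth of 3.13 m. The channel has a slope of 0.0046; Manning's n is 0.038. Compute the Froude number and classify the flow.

subcritical

Flow area A = b·y = 6.77 × 3.13 = 21.19 m². Wetted perimeter P = b + 2y = 6.77 + 2×3.13 = 13.03 m.
Hydraulic radius R = A/P = 21.19/13.03 = 1.626 m.
V = (1/n) R^(2/3) √S = (1/0.038) × 1.626^(2/3) × √0.0046 = 2.468 m/s. Hydraulic depth D_h = A/T = 21.19/6.77 = 3.13 m.
Froude number Fr = V/√(g·D_h) = 2.468/√(9.81×3.13) = 0.445, which is less than 1, so the flow is subcritical.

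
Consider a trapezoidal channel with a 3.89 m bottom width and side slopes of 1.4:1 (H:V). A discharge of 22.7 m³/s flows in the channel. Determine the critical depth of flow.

y_c = 1.29 m

At critical depth, Q² T / (g A³) = 1, i.e. A³/T = Q²/g = 22.7²/9.81 = 52.53.
Try y = 1.53 m: A³/T = 96.17 — too large.
Try y = 1.29 m: A³/T = 52.88 — close enough.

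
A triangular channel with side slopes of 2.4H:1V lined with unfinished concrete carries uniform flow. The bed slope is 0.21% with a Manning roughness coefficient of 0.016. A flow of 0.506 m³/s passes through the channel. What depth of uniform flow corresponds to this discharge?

Manning's equation rearranged: A R^(2/3) = nQ / (1·√S) = 0.016 × 0.506 / (√0.0021) = 0.1767.
Try y = 0.398 m: A R^(2/3) = 0.1228 — short.
Try y = 0.456 m: A R^(2/3) = 0.1766 — matches.

y_n = 0.456 m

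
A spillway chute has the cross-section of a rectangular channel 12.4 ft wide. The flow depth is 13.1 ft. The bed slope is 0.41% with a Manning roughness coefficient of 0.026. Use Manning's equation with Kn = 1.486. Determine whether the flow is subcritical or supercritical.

subcritical

Flow area A = b·y = 12.4 × 13.1 = 162.4 ft². Wetted perimeter P = b + 2y = 12.4 + 2×13.1 = 38.6 ft.
Hydraulic radius R = A/P = 162.4/38.6 = 4.208 ft.
V = (1.486/n) R^(2/3) √S = (1.486/0.026) × 4.208^(2/3) × √0.0041 = 9.539 ft/s. Hydraulic depth D_h = A/T = 162.4/12.4 = 13.1 ft.
Froude number Fr = V/√(g·D_h) = 9.539/√(32.2×13.1) = 0.464, which is less than 1, so the flow is subcritical.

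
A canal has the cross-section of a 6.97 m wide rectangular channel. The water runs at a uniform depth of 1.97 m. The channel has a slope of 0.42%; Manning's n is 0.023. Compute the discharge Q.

Q = 45.1 m³/s

Flow area A = b·y = 6.97 × 1.97 = 13.73 m². Wetted perimeter P = b + 2y = 6.97 + 2×1.97 = 10.91 m.
Hydraulic radius R = A/P = 13.73/10.91 = 1.259 m.
Manning's equation: Q = (1/n) A R^(2/3) S^(1/2) = (1/0.023) × 13.73 × 1.259^(2/3) × 0.0042^(1/2) = 45.1 m³/s.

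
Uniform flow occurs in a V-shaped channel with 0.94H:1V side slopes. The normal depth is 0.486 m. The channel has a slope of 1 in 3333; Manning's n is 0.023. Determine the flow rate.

Q = 0.0506 m³/s

For a triangular section with side slope z = 0.94: A = zy² = 0.94×0.486² = 0.222 m²; P = 2y√(1+z²) = 2×0.486×1.372 = 1.334 m.
Hydraulic radius R = A/P = 0.222/1.334 = 0.1664 m.
Manning's equation: Q = (1/n) A R^(2/3) S^(1/2) = (1/0.023) × 0.222 × 0.1664^(2/3) × 0.0003^(1/2) = 0.0506 m³/s.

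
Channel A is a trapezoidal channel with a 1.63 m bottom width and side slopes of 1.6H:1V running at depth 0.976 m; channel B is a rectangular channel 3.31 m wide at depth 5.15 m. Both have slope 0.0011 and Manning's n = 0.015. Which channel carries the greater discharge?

channel B

Channel A: With bottom width b = 1.63 m and side slope z = 1.6: A = (b + zy)y = (1.63 + 1.6×0.976)×0.976 = 3.115 m²; P = b + 2y√(1+z²) = 1.63 + 2×0.976×1.887 = 5.313 m. Hydraulic radius R = A/P = 3.115/5.313 = 0.5863 m. Q_A = (1/0.015)·3.115·0.5863^(2/3)·√0.0011 = 4.825 m³/s.
Channel B: Flow area A = b·y = 3.31 × 5.15 = 17.05 m². Wetted perimeter P = b + 2y = 3.31 + 2×5.15 = 13.61 m. Hydraulic radius R = A/P = 17.05/13.61 = 1.252 m. Q_B = (1/0.015)·17.05·1.252^(2/3)·√0.0011 = 43.8 m³/s.
Q_A = 4.825 m³/s vs Q_B = 43.8 m³/s, so channel B carries more.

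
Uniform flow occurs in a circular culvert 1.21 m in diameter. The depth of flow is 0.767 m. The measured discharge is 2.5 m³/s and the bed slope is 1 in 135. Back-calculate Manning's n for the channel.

n = 0.013

For a circular section of diameter D = 1.21 m at depth y = 0.767 m, the central angle is θ = 2 arccos(1 − 2y/D) = 3.684 rad. Then A = (D²/8)(θ − sin θ) = 0.7686 m² and P = Dθ/2 = 2.229 m.
Hydraulic radius R = A/P = 0.7686/2.229 = 0.3449 m.
Rearranging Manning's equation: n = (1/Q) A R^(2/3) S^(1/2) = (1/2.5) × 0.7686 × 0.3449^(2/3) × √0.007407 = 0.013.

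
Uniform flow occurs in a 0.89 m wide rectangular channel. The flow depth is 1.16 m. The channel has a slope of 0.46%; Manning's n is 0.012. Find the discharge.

Flow area A = b·y = 0.89 × 1.16 = 1.032 m². Wetted perimeter P = b + 2y = 0.89 + 2×1.16 = 3.21 m.
Hydraulic radius R = A/P = 1.032/3.21 = 0.3216 m.
Manning's equation: Q = (1/n) A R^(2/3) S^(1/2) = (1/0.012) × 1.032 × 0.3216^(2/3) × 0.0046^(1/2) = 2.74 m³/s.

Q = 2.74 m³/s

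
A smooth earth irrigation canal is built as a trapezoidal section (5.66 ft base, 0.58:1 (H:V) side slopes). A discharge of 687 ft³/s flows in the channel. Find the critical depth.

y_c = 6.19 ft

At critical depth, Q² T / (g A³) = 1, i.e. A³/T = Q²/g = 687²/32.2 = 14660.
Try y = 5.51 ft: A³/T = 9640 — low.
Try y = 6.93 ft: A³/T = 22030 — high.
Try y = 6.19 ft: A³/T = 14620 — ≈ 14660.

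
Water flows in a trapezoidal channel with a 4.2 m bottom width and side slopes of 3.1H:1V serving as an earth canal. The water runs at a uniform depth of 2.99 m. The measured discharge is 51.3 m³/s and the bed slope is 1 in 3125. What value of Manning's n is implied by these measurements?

With bottom width b = 4.2 m and side slope z = 3.1: A = (b + zy)y = (4.2 + 3.1×2.99)×2.99 = 40.27 m²; P = b + 2y√(1+z²) = 4.2 + 2×2.99×3.257 = 23.68 m.
Hydraulic radius R = A/P = 40.27/23.68 = 1.701 m.
Rearranging Manning's equation: n = (1/Q) A R^(2/3) S^(1/2) = (1/51.3) × 40.27 × 1.701^(2/3) × √0.00032 = 0.02.

n = 0.02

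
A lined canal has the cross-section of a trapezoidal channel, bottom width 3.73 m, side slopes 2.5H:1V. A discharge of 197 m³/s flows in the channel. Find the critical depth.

At critical depth, Q² T / (g A³) = 1, i.e. A³/T = Q²/g = 197²/9.81 = 3956.
Try y = 3.79 m: A³/T = 5527 — over.
Try y = 3.02 m: A³/T = 2099 — short.
Try y = 3.51 m: A³/T = 3974 — close enough.

y_c = 3.51 m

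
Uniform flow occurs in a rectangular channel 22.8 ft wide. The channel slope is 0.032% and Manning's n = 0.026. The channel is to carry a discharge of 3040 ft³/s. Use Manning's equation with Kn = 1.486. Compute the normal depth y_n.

Manning's equation rearranged: A R^(2/3) = nQ / (1.486·√S) = 0.026 × 3040 / (1.486 × √0.00032) = 2973.
At y = 39.8 ft: A R^(2/3) = 3886 — too large.
At y = 25.8 ft: A R^(2/3) = 2335 — too small.
At y = 31.6 ft: A R^(2/3) = 2972 — close enough.

y_n = 31.6 ft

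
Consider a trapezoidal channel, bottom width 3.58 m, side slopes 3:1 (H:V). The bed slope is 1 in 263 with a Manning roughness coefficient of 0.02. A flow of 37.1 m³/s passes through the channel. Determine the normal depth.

Manning's equation rearranged: A R^(2/3) = nQ / (1·√S) = 0.02 × 37.1 / (√0.003802) = 12.03.
Trying y = 1.87 m: A R^(2/3) = 18.48 — too large.
Trying y = 1.25 m: A R^(2/3) = 7.881 — too small.
Trying y = 1.53 m: A R^(2/3) = 12.02 — close enough.

y_n = 1.53 m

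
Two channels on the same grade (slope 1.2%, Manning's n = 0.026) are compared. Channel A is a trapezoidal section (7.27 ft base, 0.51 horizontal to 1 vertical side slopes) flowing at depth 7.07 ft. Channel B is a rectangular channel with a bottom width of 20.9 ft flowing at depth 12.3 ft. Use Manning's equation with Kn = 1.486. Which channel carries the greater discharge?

Channel A: With bottom width b = 7.27 ft and side slope z = 0.51: A = (b + zy)y = (7.27 + 0.51×7.07)×7.07 = 76.89 ft²; P = b + 2y√(1+z²) = 7.27 + 2×7.07×1.123 = 23.14 ft. Hydraulic radius R = A/P = 76.89/23.14 = 3.322 ft. Q_A = (1.486/0.026)·76.89·3.322^(2/3)·√0.012 = 1072 ft³/s.
Channel B: Flow area A = b·y = 20.9 × 12.3 = 257.1 ft². Wetted perimeter P = b + 2y = 20.9 + 2×12.3 = 45.5 ft. Hydraulic radius R = A/P = 257.1/45.5 = 5.65 ft. Q_B = (1.486/0.026)·257.1·5.65^(2/3)·√0.012 = 5106 ft³/s.
Q_A = 1072 ft³/s vs Q_B = 5106 ft³/s, so channel B carries more.

channel B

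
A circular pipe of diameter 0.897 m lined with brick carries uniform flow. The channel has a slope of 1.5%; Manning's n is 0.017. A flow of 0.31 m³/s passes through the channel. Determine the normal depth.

y_n = 0.261 m

Manning's equation rearranged: A R^(2/3) = nQ / (1·√S) = 0.017 × 0.31 / (√0.015) = 0.04303.
At y = 0.315 m: A R^(2/3) = 0.06172 — over.
At y = 0.213 m: A R^(2/3) = 0.02884 — short.
At y = 0.261 m: A R^(2/3) = 0.04305 — matches.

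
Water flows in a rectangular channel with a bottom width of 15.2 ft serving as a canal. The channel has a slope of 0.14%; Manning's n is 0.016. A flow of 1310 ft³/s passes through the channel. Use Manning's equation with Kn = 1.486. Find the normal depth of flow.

Manning's equation rearranged: A R^(2/3) = nQ / (1.486·√S) = 0.016 × 1310 / (1.486 × √0.0014) = 377.
Try y = 11.1 ft: A R^(2/3) = 460.6 — high.
Try y = 7.95 ft: A R^(2/3) = 298.7 — low.
Try y = 9.5 ft: A R^(2/3) = 377.2 — close enough.

y_n = 9.5 ft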